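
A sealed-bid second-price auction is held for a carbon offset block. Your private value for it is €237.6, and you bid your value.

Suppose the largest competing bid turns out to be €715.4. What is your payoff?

Your bid €237.6 is below the highest competing bid €715.4, so you lose.
A losing bidder pays nothing and receives nothing: payoff = €0.

€0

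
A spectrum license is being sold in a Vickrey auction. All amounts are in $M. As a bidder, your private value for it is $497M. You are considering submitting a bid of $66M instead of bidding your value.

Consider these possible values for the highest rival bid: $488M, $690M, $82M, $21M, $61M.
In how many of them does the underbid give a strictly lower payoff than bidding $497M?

The deviation hurts exactly when the highest competing bid lies strictly between $66M and $497M — underbidding then forfeits a profitable win.
$488M: inside the interval → strictly worse (loss $9M).
$690M: above both → same outcome either way.
$82M: inside the interval → strictly worse (loss $415M).
$21M: below both → same outcome either way.
$61M: below both → same outcome either way.
Count: 2.

2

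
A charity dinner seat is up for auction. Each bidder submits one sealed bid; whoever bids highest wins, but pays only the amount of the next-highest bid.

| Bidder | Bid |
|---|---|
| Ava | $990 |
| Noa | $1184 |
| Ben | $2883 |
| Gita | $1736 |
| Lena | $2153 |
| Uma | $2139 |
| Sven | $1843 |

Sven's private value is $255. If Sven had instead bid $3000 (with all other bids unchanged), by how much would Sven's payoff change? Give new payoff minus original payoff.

The highest bid among the other bidders is $2883; Sven's bid doesn't change that.
Original bid $1843: Sven is not highest (top rival bid is $2883); payoff $0.
Alternative bid $3000: Sven is highest, pays the top rival bid $2883; payoff $255 − $2883 = −$2628.
Change in payoff = −$2628 − ($0) = −$2628.

−$2628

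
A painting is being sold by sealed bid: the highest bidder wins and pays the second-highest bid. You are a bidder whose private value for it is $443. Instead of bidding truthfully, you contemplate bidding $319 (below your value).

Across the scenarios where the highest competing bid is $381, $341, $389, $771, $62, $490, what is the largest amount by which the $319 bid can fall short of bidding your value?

$102

$381: truthful gives $62, deviation gives $0 → loss $62.
$341: truthful gives $102, deviation gives $0 → loss $102.
$389: truthful gives $54, deviation gives $0 → loss $54.
$771: same outcome either way → loss $0.
$62: same outcome either way → loss $0.
$490: same outcome either way → loss $0.
Maximum loss: $102.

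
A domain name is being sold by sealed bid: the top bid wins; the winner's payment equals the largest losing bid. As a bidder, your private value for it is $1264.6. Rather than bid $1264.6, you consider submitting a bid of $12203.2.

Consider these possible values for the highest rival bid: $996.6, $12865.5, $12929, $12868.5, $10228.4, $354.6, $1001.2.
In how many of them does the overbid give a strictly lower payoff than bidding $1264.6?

1

The deviation hurts exactly when the highest competing bid lies strictly between $1264.6 and $12203.2 — overbidding then wins at a price above your value.
$996.6: below both → same outcome either way.
$12865.5: above both → same outcome either way.
$12929: above both → same outcome either way.
$12868.5: above both → same outcome either way.
$10228.4: inside the interval → strictly worse (loss $8963.8).
$354.6: below both → same outcome either way.
$1001.2: below both → same outcome either way.
Count: 1.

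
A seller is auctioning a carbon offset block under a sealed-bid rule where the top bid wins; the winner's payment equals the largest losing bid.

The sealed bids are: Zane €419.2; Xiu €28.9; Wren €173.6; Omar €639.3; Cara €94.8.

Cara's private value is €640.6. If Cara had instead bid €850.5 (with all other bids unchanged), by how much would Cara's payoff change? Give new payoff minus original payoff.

€1.3

The highest bid among the other bidders is €639.3; Cara's bid doesn't change that.
Original bid €94.8: Cara is not highest (top rival bid is €639.3); payoff €0.
Alternative bid €850.5: Cara is highest, pays the top rival bid €639.3; payoff €640.6 − €639.3 = €1.3.
Change in payoff = €1.3 − (€0) = €1.3.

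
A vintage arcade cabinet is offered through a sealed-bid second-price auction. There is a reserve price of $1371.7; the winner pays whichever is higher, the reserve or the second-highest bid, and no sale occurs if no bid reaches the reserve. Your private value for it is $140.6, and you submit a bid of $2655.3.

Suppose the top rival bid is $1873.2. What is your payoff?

Your bid $2655.3 is the highest and exceeds the reserve.
Price = max(second-highest bid, reserve) = max($1873.2, $1371.7) = $1873.2.
Payoff = $140.6 − $1873.2 = −$1732.6.

−$1732.6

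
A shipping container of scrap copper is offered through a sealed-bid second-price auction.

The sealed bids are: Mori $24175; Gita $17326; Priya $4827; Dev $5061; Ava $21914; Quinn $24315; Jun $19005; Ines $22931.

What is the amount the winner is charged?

$24175

Highest bid: Quinn at $24315, so Quinn wins.
Second-highest bid: Mori at $24175 — that is the price the winner pays.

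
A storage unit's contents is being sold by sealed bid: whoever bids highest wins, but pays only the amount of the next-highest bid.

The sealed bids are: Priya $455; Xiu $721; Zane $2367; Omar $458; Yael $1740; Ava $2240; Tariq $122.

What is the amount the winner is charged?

Highest bid: Zane at $2367, so Zane wins.
Second-highest bid: Ava at $2240 — that is the price the winner pays.

$2240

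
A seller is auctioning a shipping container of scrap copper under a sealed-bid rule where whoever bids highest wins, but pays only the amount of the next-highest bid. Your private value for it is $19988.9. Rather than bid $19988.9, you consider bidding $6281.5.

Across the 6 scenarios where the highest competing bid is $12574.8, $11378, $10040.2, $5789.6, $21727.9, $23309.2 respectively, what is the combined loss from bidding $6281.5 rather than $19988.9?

The deviation costs you only when the competing bid falls strictly between $6281.5 and $19988.9; elsewhere both bids give the same outcome.
$12574.8: truthful payoff $7414.1, deviation payoff $0 → loss $7414.1.
$11378: truthful payoff $8610.9, deviation payoff $0 → loss $8610.9.
$10040.2: truthful payoff $9948.7, deviation payoff $0 → loss $9948.7.
$5789.6: outcomes coincide → loss $0.
$21727.9: outcomes coincide → loss $0.
$23309.2: outcomes coincide → loss $0.
Total loss = $7414.1 + $8610.9 + $9948.7 = $25973.7.
In a second-price auction your bid sets only whether you win, not what you pay, so bidding your true value is weakly dominant.

$25973.7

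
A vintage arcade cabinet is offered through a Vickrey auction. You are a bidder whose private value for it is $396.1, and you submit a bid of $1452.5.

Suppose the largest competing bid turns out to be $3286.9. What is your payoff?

$0

Your bid $1452.5 is below the highest competing bid $3286.9, so you lose.
A losing bidder pays nothing and receives nothing: payoff = $0.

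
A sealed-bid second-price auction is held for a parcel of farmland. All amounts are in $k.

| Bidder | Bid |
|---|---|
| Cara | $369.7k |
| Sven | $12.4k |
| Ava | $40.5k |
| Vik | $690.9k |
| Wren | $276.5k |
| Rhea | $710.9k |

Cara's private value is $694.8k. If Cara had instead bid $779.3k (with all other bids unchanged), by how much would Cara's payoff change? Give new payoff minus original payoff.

The highest bid among the other bidders is $710.9k; Cara's bid doesn't change that.
Original bid $369.7k: Cara is not highest (top rival bid is $710.9k); payoff $0k.
Alternative bid $779.3k: Cara is highest, pays the top rival bid $710.9k; payoff $694.8k − $710.9k = −$16.1k.
Change in payoff = −$16.1k − ($0k) = −$16.1k.

−$16.1k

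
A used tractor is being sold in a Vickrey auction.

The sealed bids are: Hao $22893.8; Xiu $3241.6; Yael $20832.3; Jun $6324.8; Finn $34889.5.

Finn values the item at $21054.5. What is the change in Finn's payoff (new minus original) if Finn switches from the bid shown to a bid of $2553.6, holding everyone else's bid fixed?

The highest bid among the other bidders is $22893.8; Finn's bid doesn't change that.
Original bid $34889.5: Finn is highest, pays the top rival bid $22893.8; payoff $21054.5 − $22893.8 = −$1839.3.
Alternative bid $2553.6: Finn is not highest (top rival bid is $22893.8); payoff $0.
Change in payoff = $0 − (−$1839.3) = $1839.3.

$1839.3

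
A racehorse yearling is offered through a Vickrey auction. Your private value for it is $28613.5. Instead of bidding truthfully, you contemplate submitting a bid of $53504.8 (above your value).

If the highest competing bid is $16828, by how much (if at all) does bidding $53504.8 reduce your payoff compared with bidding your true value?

$0

Bidding your value $28613.5: you win (since $28613.5 > $16828) and pay $16828. Payoff $11785.5.
Bidding $53504.8: you win and pay $16828. Payoff $28613.5 − $16828 = $11785.5.
Difference = $11785.5 − $11785.5 = $0; both bids lead to the same outcome because the competing bid is below both your value and your alternative bid.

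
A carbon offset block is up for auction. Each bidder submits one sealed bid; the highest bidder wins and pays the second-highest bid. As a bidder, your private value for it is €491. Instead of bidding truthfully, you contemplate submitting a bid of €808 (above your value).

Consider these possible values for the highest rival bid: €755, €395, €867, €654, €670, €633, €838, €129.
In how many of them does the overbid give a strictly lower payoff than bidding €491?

4

The deviation hurts exactly when the highest competing bid lies strictly between €491 and €808 — overbidding then wins at a price above your value.
€755: inside the interval → strictly worse (loss €264).
€395: below both → same outcome either way.
€867: above both → same outcome either way.
€654: inside the interval → strictly worse (loss €163).
€670: inside the interval → strictly worse (loss €179).
€633: inside the interval → strictly worse (loss €142).
€838: above both → same outcome either way.
€129: below both → same outcome either way.
Count: 4.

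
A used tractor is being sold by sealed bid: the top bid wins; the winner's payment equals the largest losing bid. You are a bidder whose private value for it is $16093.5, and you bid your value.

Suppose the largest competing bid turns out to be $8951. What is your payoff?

Your bid $16093.5 exceeds the highest competing bid $8951, so you win.
In a second-price auction the winner pays the second-highest bid, $8951.
Payoff = value − price = $16093.5 − $8951 = $7142.5.

$7142.5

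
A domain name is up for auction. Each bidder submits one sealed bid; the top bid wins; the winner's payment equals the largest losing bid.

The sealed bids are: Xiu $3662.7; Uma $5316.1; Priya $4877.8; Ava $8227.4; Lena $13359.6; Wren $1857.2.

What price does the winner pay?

Highest bid: Lena at $13359.6, so Lena wins.
Second-highest bid: Ava at $8227.4 — that is the price the winner pays.

$8227.4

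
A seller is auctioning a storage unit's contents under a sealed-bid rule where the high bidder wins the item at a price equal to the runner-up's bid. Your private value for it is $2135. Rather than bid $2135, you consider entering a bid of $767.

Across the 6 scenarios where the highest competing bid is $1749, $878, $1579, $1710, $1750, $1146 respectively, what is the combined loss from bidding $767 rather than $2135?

$3998

The deviation costs you only when the competing bid falls strictly between $767 and $2135; elsewhere both bids give the same outcome.
$1749: truthful payoff $386, deviation payoff $0 → loss $386.
$878: truthful payoff $1257, deviation payoff $0 → loss $1257.
$1579: truthful payoff $556, deviation payoff $0 → loss $556.
$1710: truthful payoff $425, deviation payoff $0 → loss $425.
$1750: truthful payoff $385, deviation payoff $0 → loss $385.
$1146: truthful payoff $989, deviation payoff $0 → loss $989.
Total loss = $386 + $1257 + $556 + $425 + $385 + $989 = $3998.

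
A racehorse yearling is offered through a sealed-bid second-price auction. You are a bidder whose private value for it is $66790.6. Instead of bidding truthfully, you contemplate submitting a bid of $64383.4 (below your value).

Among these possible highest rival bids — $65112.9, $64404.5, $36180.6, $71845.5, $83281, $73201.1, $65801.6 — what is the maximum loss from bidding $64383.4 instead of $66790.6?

$65112.9: truthful gives $1677.7, deviation gives $0 → loss $1677.7.
$64404.5: truthful gives $2386.1, deviation gives $0 → loss $2386.1.
$36180.6: same outcome either way → loss $0.
$71845.5: same outcome either way → loss $0.
$83281: same outcome either way → loss $0.
$73201.1: same outcome either way → loss $0.
$65801.6: truthful gives $989, deviation gives $0 → loss $989.
Maximum loss: $2386.1.

$2386.1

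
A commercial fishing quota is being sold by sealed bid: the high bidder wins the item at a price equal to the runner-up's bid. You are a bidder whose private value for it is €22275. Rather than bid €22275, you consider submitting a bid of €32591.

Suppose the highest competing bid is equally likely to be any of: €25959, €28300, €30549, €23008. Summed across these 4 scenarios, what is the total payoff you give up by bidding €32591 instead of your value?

€18716

The deviation costs you only when the competing bid falls strictly between €22275 and €32591; elsewhere both bids give the same outcome.
€25959: truthful payoff €0, deviation payoff −€3684 → loss €3684.
€28300: truthful payoff €0, deviation payoff −€6025 → loss €6025.
€30549: truthful payoff €0, deviation payoff −€8274 → loss €8274.
€23008: truthful payoff €0, deviation payoff −€733 → loss €733.
Total loss = €3684 + €6025 + €8274 + €733 = €18716.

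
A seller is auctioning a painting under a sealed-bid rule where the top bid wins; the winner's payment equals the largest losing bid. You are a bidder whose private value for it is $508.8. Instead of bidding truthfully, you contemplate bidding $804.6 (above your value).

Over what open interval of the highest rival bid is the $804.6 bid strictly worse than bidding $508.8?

($508.8, $804.6)

If the competing bid is below $508.8, both bids win at the same price — no difference.
If it is above $804.6, both bids lose — no difference.
If it lies strictly between $508.8 and $804.6, bidding your value loses (payoff 0) while bidding $804.6 wins at a price above your value (payoff negative).
So the deviation strictly hurts on the open interval ($508.8, $804.6).
Truthful bidding weakly dominates here: raising your bid can only win items priced above your value, and lowering it can only forfeit items priced below.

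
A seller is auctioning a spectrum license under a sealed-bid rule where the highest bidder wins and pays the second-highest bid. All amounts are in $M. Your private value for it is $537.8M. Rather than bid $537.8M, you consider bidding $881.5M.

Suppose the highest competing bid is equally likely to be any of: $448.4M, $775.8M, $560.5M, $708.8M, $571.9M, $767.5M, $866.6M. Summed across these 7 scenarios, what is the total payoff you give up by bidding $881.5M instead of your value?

The deviation costs you only when the competing bid falls strictly between $537.8M and $881.5M; elsewhere both bids give the same outcome.
$448.4M: outcomes coincide → loss $0M.
$775.8M: truthful payoff $0M, deviation payoff −$238M → loss $238M.
$560.5M: truthful payoff $0M, deviation payoff −$22.7M → loss $22.7M.
$708.8M: truthful payoff $0M, deviation payoff −$171M → loss $171M.
$571.9M: truthful payoff $0M, deviation payoff −$34.1M → loss $34.1M.
$767.5M: truthful payoff $0M, deviation payoff −$229.7M → loss $229.7M.
$866.6M: truthful payoff $0M, deviation payoff −$328.8M → loss $328.8M.
Total loss = $238M + $22.7M + $171M + $34.1M + $229.7M + $328.8M = $1024.3M.
Truthful bidding weakly dominates here: raising your bid can only win items priced above your value, and lowering it can only forfeit items priced below.

$1024.3M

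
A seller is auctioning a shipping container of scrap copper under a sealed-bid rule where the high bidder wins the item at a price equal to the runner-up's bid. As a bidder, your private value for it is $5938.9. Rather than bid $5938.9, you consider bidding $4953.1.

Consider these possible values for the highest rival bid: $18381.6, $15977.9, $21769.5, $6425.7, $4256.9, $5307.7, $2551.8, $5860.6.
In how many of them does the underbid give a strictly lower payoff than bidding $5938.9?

The deviation hurts exactly when the highest competing bid lies strictly between $4953.1 and $5938.9 — underbidding then forfeits a profitable win.
$18381.6: above both → same outcome either way.
$15977.9: above both → same outcome either way.
$21769.5: above both → same outcome either way.
$6425.7: above both → same outcome either way.
$4256.9: below both → same outcome either way.
$5307.7: inside the interval → strictly worse (loss $631.2).
$2551.8: below both → same outcome either way.
$5860.6: inside the interval → strictly worse (loss $78.3).
Count: 2.

2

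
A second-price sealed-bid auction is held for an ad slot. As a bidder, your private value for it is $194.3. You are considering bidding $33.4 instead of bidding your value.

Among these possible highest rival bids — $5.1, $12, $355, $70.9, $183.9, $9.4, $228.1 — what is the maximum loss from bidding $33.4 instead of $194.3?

$5.1: same outcome either way → loss $0.
$12: same outcome either way → loss $0.
$355: same outcome either way → loss $0.
$70.9: truthful gives $123.4, deviation gives $0 → loss $123.4.
$183.9: truthful gives $10.4, deviation gives $0 → loss $10.4.
$9.4: same outcome either way → loss $0.
$228.1: same outcome either way → loss $0.
Maximum loss: $123.4.

$123.4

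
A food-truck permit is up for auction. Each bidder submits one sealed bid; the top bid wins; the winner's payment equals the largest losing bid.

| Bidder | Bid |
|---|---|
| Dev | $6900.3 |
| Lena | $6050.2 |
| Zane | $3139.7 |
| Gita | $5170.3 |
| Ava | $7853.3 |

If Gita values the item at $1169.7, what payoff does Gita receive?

Highest bid: Ava at $7853.3, so Ava wins.
Second-highest bid: Dev at $6900.3 — that is the price the winner pays.
Gita did not win, so Gita pays nothing and receives nothing: payoff $0.

$0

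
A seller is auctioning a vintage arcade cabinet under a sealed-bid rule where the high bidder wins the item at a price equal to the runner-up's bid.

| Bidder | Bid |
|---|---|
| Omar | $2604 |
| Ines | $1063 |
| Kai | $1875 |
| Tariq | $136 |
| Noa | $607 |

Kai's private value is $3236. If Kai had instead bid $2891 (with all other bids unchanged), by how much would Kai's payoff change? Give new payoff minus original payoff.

The highest bid among the other bidders is $2604; Kai's bid doesn't change that.
Original bid $1875: Kai is not highest (top rival bid is $2604); payoff $0.
Alternative bid $2891: Kai is highest, pays the top rival bid $2604; payoff $3236 − $2604 = $632.
Change in payoff = $632 − ($0) = $632.

$632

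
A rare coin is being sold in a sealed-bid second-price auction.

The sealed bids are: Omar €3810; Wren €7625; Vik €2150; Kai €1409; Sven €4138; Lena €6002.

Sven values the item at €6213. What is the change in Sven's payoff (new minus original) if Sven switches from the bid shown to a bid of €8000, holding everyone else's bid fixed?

−€1412

The highest bid among the other bidders is €7625; Sven's bid doesn't change that.
Original bid €4138: Sven is not highest (top rival bid is €7625); payoff €0.
Alternative bid €8000: Sven is highest, pays the top rival bid €7625; payoff €6213 − €7625 = −€1412.
Change in payoff = −€1412 − (€0) = −€1412.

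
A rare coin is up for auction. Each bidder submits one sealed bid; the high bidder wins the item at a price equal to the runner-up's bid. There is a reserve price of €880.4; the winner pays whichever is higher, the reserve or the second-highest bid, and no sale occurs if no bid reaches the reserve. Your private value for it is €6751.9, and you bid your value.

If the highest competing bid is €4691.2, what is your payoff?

€2060.7

Your bid €6751.9 is the highest and exceeds the reserve.
Price = max(second-highest bid, reserve) = max(€4691.2, €880.4) = €4691.2.
Payoff = €6751.9 − €4691.2 = €2060.7.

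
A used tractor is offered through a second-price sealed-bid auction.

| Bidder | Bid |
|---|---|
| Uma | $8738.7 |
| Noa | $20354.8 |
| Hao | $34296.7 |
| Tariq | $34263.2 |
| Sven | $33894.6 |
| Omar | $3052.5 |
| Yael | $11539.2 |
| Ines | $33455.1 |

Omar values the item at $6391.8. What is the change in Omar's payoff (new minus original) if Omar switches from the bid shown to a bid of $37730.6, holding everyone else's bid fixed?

−$27904.9

The highest bid among the other bidders is $34296.7; Omar's bid doesn't change that.
Original bid $3052.5: Omar is not highest (top rival bid is $34296.7); payoff $0.
Alternative bid $37730.6: Omar is highest, pays the top rival bid $34296.7; payoff $6391.8 − $34296.7 = −$27904.9.
Change in payoff = −$27904.9 − ($0) = −$27904.9.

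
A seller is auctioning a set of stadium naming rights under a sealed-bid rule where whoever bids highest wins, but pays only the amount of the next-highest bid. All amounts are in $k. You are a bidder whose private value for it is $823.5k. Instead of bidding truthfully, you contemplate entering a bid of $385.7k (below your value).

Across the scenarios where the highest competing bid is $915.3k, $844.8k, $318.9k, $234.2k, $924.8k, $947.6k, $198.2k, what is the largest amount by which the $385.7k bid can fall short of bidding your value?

$0k

$915.3k: same outcome either way → loss $0k.
$844.8k: same outcome either way → loss $0k.
$318.9k: same outcome either way → loss $0k.
$234.2k: same outcome either way → loss $0k.
$924.8k: same outcome either way → loss $0k.
$947.6k: same outcome either way → loss $0k.
$198.2k: same outcome either way → loss $0k.
Maximum loss: $0k.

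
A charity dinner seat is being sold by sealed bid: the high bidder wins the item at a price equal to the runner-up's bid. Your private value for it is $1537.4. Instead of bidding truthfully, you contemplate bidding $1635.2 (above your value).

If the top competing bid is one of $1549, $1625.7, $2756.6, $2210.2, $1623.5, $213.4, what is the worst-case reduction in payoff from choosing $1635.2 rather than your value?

$88.3

$1549: truthful gives $0, deviation gives −$11.6 → loss $11.6.
$1625.7: truthful gives $0, deviation gives −$88.3 → loss $88.3.
$2756.6: same outcome either way → loss $0.
$2210.2: same outcome either way → loss $0.
$1623.5: truthful gives $0, deviation gives −$86.1 → loss $86.1.
$213.4: same outcome either way → loss $0.
Maximum loss: $88.3.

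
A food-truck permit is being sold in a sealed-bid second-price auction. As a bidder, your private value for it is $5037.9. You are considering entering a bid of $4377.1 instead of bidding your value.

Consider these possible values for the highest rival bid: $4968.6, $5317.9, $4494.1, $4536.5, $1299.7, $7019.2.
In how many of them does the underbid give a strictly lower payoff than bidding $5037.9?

The deviation hurts exactly when the highest competing bid lies strictly between $4377.1 and $5037.9 — underbidding then forfeits a profitable win.
$4968.6: inside the interval → strictly worse (loss $69.3).
$5317.9: above both → same outcome either way.
$4494.1: inside the interval → strictly worse (loss $543.8).
$4536.5: inside the interval → strictly worse (loss $501.4).
$1299.7: below both → same outcome either way.
$7019.2: above both → same outcome either way.
Count: 3.

3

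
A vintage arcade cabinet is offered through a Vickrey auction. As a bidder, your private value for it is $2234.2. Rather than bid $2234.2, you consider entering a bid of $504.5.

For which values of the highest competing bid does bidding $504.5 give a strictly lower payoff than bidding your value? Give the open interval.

($504.5, $2234.2)

If the competing bid is below $504.5, both bids win at the same price — no difference.
If it is above $2234.2, both bids lose — no difference.
If it lies strictly between $504.5 and $2234.2, bidding your value wins at a price below your value (positive payoff) while bidding $504.5 loses (payoff 0).
So the deviation strictly hurts on the open interval ($504.5, $2234.2).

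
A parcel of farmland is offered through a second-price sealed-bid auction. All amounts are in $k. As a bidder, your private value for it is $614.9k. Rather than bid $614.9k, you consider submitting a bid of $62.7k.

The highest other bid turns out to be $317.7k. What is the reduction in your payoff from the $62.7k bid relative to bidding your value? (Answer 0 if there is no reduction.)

Bidding your value $614.9k: you win (since $614.9k > $317.7k) and pay $317.7k. Payoff $297.2k.
Bidding $62.7k: you lose. Payoff $0k.
The competing bid $317.7k lies between your shaded bid and your value, so underbidding forfeits an item you could have won at a profitable price.
Loss from deviating = $297.2k − ($0k) = $297.2k.

$297.2k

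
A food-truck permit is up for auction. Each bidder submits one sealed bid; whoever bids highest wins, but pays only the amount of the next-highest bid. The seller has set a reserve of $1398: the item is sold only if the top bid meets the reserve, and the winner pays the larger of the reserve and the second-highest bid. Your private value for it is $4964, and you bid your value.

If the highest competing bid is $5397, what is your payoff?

Your bid $4964 is below the highest competing bid $5397, so you lose. Payoff $0.

$0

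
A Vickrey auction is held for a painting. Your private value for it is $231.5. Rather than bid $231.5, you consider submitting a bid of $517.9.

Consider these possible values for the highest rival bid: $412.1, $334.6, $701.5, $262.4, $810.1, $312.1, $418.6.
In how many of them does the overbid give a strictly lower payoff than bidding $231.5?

The deviation hurts exactly when the highest competing bid lies strictly between $231.5 and $517.9 — overbidding then wins at a price above your value.
$412.1: inside the interval → strictly worse (loss $180.6).
$334.6: inside the interval → strictly worse (loss $103.1).
$701.5: above both → same outcome either way.
$262.4: inside the interval → strictly worse (loss $30.9).
$810.1: above both → same outcome either way.
$312.1: inside the interval → strictly worse (loss $80.6).
$418.6: inside the interval → strictly worse (loss $187.1).
Count: 5.

5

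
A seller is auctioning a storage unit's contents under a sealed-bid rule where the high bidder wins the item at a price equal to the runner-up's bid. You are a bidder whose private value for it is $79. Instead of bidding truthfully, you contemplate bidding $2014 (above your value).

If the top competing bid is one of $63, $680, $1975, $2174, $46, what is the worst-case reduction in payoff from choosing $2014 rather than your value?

$1896

$63: same outcome either way → loss $0.
$680: truthful gives $0, deviation gives −$601 → loss $601.
$1975: truthful gives $0, deviation gives −$1896 → loss $1896.
$2174: same outcome either way → loss $0.
$46: same outcome either way → loss $0.
Maximum loss: $1896.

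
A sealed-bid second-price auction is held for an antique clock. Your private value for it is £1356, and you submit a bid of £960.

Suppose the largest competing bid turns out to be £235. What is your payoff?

Your bid £960 exceeds the highest competing bid £235, so you win.
In a second-price auction the winner pays the second-highest bid, £235.
Payoff = value − price = £1356 − £235 = £1121.

£1121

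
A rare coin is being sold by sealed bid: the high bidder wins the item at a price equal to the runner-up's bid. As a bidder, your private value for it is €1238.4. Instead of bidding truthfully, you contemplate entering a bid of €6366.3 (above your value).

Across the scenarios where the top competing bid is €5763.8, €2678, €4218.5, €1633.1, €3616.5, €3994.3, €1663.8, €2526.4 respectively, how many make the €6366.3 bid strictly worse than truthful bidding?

The deviation hurts exactly when the highest competing bid lies strictly between €1238.4 and €6366.3 — overbidding then wins at a price above your value.
€5763.8: inside the interval → strictly worse (loss €4525.4).
€2678: inside the interval → strictly worse (loss €1439.6).
€4218.5: inside the interval → strictly worse (loss €2980.1).
€1633.1: inside the interval → strictly worse (loss €394.7).
€3616.5: inside the interval → strictly worse (loss €2378.1).
€3994.3: inside the interval → strictly worse (loss €2755.9).
€1663.8: inside the interval → strictly worse (loss €425.4).
€2526.4: inside the interval → strictly worse (loss €1288).
Count: 8.

8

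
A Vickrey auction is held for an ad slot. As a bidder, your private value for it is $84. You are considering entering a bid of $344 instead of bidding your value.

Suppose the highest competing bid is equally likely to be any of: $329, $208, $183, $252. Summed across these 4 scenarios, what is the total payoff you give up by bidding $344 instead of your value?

$636

The deviation costs you only when the competing bid falls strictly between $84 and $344; elsewhere both bids give the same outcome.
$329: truthful payoff $0, deviation payoff −$245 → loss $245.
$208: truthful payoff $0, deviation payoff −$124 → loss $124.
$183: truthful payoff $0, deviation payoff −$99 → loss $99.
$252: truthful payoff $0, deviation payoff −$168 → loss $168.
Total loss = $245 + $124 + $99 + $168 = $636.
Because the price is fixed by the runner-up's bid, deviating from your value can only change a good outcome into a bad one — never the reverse.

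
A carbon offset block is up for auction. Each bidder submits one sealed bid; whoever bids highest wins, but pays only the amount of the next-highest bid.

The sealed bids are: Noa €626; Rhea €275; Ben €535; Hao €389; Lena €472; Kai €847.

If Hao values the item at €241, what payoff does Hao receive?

€0

Highest bid: Kai at €847, so Kai wins.
Second-highest bid: Noa at €626 — that is the price the winner pays.
Hao did not win, so Hao pays nothing and receives nothing: payoff €0.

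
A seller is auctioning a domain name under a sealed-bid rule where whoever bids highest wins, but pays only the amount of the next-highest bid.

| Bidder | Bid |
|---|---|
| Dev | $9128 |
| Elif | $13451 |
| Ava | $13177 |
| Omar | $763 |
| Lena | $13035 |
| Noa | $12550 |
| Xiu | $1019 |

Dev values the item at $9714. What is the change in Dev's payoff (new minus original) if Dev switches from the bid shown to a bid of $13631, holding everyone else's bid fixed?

−$3737

The highest bid among the other bidders is $13451; Dev's bid doesn't change that.
Original bid $9128: Dev is not highest (top rival bid is $13451); payoff $0.
Alternative bid $13631: Dev is highest, pays the top rival bid $13451; payoff $9714 − $13451 = −$3737.
Change in payoff = −$3737 − ($0) = −$3737.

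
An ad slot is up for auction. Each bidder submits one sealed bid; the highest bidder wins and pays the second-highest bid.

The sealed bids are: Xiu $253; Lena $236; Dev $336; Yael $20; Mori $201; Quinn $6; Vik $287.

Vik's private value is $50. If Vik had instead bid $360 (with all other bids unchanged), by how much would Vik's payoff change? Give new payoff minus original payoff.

−$286

The highest bid among the other bidders is $336; Vik's bid doesn't change that.
Original bid $287: Vik is not highest (top rival bid is $336); payoff $0.
Alternative bid $360: Vik is highest, pays the top rival bid $336; payoff $50 − $336 = −$286.
Change in payoff = −$286 − ($0) = −$286.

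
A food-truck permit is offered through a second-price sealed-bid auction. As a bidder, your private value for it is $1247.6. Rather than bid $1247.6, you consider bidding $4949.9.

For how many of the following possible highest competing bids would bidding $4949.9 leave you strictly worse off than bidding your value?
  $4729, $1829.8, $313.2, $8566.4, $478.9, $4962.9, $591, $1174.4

The deviation hurts exactly when the highest competing bid lies strictly between $1247.6 and $4949.9 — overbidding then wins at a price above your value.
$4729: inside the interval → strictly worse (loss $3481.4).
$1829.8: inside the interval → strictly worse (loss $582.2).
$313.2: below both → same outcome either way.
$8566.4: above both → same outcome either way.
$478.9: below both → same outcome either way.
$4962.9: above both → same outcome either way.
$591: below both → same outcome either way.
$1174.4: below both → same outcome either way.
Count: 2.

2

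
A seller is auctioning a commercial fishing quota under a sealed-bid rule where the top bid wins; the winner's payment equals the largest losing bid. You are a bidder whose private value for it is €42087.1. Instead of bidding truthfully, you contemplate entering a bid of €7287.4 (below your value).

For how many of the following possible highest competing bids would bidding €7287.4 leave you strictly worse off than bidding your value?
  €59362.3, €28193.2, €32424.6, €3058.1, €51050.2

2

The deviation hurts exactly when the highest competing bid lies strictly between €7287.4 and €42087.1 — underbidding then forfeits a profitable win.
€59362.3: above both → same outcome either way.
€28193.2: inside the interval → strictly worse (loss €13893.9).
€32424.6: inside the interval → strictly worse (loss €9662.5).
€3058.1: below both → same outcome either way.
€51050.2: above both → same outcome either way.
Count: 2.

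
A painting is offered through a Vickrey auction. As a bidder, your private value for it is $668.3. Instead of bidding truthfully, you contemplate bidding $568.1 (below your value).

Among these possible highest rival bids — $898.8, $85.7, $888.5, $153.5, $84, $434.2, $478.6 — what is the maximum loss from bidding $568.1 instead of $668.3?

$898.8: same outcome either way → loss $0.
$85.7: same outcome either way → loss $0.
$888.5: same outcome either way → loss $0.
$153.5: same outcome either way → loss $0.
$84: same outcome either way → loss $0.
$434.2: same outcome either way → loss $0.
$478.6: same outcome either way → loss $0.
Maximum loss: $0.

$0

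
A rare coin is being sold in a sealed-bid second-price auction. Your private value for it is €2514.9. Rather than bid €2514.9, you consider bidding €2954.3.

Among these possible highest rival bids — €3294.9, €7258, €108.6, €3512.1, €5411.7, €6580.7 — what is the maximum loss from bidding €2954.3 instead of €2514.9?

€0

€3294.9: same outcome either way → loss €0.
€7258: same outcome either way → loss €0.
€108.6: same outcome either way → loss €0.
€3512.1: same outcome either way → loss €0.
€5411.7: same outcome either way → loss €0.
€6580.7: same outcome either way → loss €0.
Maximum loss: €0.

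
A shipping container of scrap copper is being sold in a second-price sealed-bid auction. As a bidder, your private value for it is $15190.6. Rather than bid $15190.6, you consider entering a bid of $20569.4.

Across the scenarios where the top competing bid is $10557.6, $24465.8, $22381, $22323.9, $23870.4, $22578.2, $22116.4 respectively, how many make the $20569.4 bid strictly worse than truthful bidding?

0

The deviation hurts exactly when the highest competing bid lies strictly between $15190.6 and $20569.4 — overbidding then wins at a price above your value.
$10557.6: below both → same outcome either way.
$24465.8: above both → same outcome either way.
$22381: above both → same outcome either way.
$22323.9: above both → same outcome either way.
$23870.4: above both → same outcome either way.
$22578.2: above both → same outcome either way.
$22116.4: above both → same outcome either way.
Count: 0.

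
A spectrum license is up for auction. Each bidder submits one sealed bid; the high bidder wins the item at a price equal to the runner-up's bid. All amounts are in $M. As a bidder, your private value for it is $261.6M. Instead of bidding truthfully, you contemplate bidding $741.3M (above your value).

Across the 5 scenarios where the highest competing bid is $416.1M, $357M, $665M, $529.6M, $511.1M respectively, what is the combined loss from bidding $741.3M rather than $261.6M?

$1170.8M

The deviation costs you only when the competing bid falls strictly between $261.6M and $741.3M; elsewhere both bids give the same outcome.
$416.1M: truthful payoff $0M, deviation payoff −$154.5M → loss $154.5M.
$357M: truthful payoff $0M, deviation payoff −$95.4M → loss $95.4M.
$665M: truthful payoff $0M, deviation payoff −$403.4M → loss $403.4M.
$529.6M: truthful payoff $0M, deviation payoff −$268M → loss $268M.
$511.1M: truthful payoff $0M, deviation payoff −$249.5M → loss $249.5M.
Total loss = $154.5M + $95.4M + $403.4M + $268M + $249.5M = $1170.8M.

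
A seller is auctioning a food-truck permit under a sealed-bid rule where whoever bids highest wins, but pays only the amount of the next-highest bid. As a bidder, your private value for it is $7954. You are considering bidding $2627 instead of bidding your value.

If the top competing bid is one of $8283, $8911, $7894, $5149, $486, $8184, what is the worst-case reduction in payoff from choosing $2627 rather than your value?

$2805

$8283: same outcome either way → loss $0.
$8911: same outcome either way → loss $0.
$7894: truthful gives $60, deviation gives $0 → loss $60.
$5149: truthful gives $2805, deviation gives $0 → loss $2805.
$486: same outcome either way → loss $0.
$8184: same outcome either way → loss $0.
Maximum loss: $2805.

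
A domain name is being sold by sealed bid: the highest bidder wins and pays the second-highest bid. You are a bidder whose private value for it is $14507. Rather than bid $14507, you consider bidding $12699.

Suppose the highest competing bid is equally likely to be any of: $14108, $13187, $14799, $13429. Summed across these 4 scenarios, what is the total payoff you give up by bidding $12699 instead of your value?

$2797

The deviation costs you only when the competing bid falls strictly between $12699 and $14507; elsewhere both bids give the same outcome.
$14108: truthful payoff $399, deviation payoff $0 → loss $399.
$13187: truthful payoff $1320, deviation payoff $0 → loss $1320.
$14799: outcomes coincide → loss $0.
$13429: truthful payoff $1078, deviation payoff $0 → loss $1078.
Total loss = $399 + $1320 + $1078 = $2797.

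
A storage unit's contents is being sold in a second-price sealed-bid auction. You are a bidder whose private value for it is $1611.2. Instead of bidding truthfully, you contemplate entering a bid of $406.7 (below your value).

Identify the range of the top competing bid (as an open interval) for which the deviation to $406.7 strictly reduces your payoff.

($406.7, $1611.2)

If the competing bid is below $406.7, both bids win at the same price — no difference.
If it is above $1611.2, both bids lose — no difference.
If it lies strictly between $406.7 and $1611.2, bidding your value wins at a price below your value (positive payoff) while bidding $406.7 loses (payoff 0).
So the deviation strictly hurts on the open interval ($406.7, $1611.2).
Truthful bidding weakly dominates here: raising your bid can only win items priced above your value, and lowering it can only forfeit items priced below.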